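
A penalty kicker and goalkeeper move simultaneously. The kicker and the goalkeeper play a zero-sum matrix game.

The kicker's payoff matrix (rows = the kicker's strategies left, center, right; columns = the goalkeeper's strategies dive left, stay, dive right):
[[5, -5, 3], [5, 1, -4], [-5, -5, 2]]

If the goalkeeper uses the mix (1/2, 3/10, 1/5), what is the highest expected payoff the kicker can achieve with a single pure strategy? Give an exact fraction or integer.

left: (5)·(1/2) + (-5)·(3/10) + (3)·(1/5) = 8/5.
center: (5)·(1/2) + (1)·(3/10) + (-4)·(1/5) = 2.
right: (-5)·(1/2) + (-5)·(3/10) + (2)·(1/5) = -18/5.
The best pure response is center with expected payoff 2.

2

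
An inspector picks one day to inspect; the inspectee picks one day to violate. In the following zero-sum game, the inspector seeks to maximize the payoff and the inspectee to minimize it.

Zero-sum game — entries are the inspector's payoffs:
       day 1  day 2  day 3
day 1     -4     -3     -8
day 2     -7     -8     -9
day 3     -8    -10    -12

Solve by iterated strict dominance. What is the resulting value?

-8

Row day 3 is strictly dominated by row day 1 (-4>-8, -3>-10, -8>-12); eliminate day 3.
Row day 2 is strictly dominated by row day 1 (-4>-7, -3>-8, -8>-9); eliminate day 2.
Column day 2 is strictly dominated by day 1 for the inspectee (-4<-3); eliminate day 2.
Column day 1 is strictly dominated by day 3 for the inspectee (-8<-4); eliminate day 1.
Only (day 1, day 3) remains, with payoff -8.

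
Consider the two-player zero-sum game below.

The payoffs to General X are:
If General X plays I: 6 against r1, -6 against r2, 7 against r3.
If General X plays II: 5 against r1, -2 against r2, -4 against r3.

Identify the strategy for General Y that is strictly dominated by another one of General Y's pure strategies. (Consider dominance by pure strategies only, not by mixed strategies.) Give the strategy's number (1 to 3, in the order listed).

1

General Y prefers columns that give General X less. Compare r1 with r2: -6 < 6, -2 < 5.
So r2 strictly dominates r1 for General Y; r1 is strictly dominated.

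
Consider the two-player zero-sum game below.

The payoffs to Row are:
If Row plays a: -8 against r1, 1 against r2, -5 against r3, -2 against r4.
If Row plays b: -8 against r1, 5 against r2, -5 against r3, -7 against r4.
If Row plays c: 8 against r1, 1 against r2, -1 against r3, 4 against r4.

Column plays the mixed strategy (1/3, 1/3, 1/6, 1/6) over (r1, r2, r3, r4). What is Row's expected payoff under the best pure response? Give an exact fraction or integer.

7/2

a: (-8)·(1/3) + (1)·(1/3) + (-5)·(1/6) + (-2)·(1/6) = -7/2.
b: (-8)·(1/3) + (5)·(1/3) + (-5)·(1/6) + (-7)·(1/6) = -3.
c: (8)·(1/3) + (1)·(1/3) + (-1)·(1/6) + (4)·(1/6) = 7/2.
The best pure response is c with expected payoff 7/2.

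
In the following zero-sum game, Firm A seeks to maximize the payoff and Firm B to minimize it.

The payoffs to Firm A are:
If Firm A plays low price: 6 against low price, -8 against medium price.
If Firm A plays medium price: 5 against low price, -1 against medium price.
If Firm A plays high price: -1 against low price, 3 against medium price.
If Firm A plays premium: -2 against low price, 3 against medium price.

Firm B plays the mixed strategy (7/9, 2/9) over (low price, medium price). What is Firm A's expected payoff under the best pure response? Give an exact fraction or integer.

low price: (6)·(7/9) + (-8)·(2/9) = 26/9.
medium price: (5)·(7/9) + (-1)·(2/9) = 11/3.
high price: (-1)·(7/9) + (3)·(2/9) = -1/9.
premium: (-2)·(7/9) + (3)·(2/9) = -8/9.
The best pure response is medium price with expected payoff 11/3.

11/3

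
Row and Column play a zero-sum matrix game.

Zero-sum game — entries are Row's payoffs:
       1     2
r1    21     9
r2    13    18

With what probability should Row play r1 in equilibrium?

5/17

Row minima are 9 and 13, so Row's maximin is 13; column maxima are 21 and 18, so Column's minimax is 18. These differ, so the equilibrium is in mixed strategies.
Let Row play r1 with probability p. Column is indifferent when 21p + 13(1−p) = 9p + 18(1−p), giving p = 5/17.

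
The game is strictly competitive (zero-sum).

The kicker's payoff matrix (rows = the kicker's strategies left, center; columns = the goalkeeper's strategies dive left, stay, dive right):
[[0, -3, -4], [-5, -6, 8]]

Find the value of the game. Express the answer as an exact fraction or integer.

Column dive left is strictly dominated by stay for the goalkeeper (it gives the kicker more in every row).
The remaining 2×2 game on (left, center) × (stay, dive right) has no saddle point. Let the kicker play left with probability p; indifference gives −3p − 6(1−p) = −4p + 8(1−p), so p = 14/15.
Similarly the goalkeeper's optimal q on stay is 4/5, and the value is -3·(4/5) + (-4)·(1/5) = -16/5.

-16/5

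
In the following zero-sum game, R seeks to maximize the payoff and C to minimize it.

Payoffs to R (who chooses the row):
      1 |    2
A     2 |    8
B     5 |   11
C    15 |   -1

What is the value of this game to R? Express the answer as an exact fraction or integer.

85/11

Row A is strictly dominated by row B, so R never plays it.
The remaining 2×2 game on (B, C) × (1, 2) has no saddle point. Let R play B with probability p; indifference gives 5p + 15(1−p) = 11p − (1−p), so p = 8/11.
Similarly C's optimal q on 1 is 6/11, and the value is 5·(6/11) + (11)·(5/11) = 85/11.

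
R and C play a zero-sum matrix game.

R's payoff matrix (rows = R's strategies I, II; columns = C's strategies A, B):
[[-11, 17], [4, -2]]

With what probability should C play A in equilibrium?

Row minima are -11 and -2, so R's maximin is -2; column maxima are 4 and 17, so C's minimax is 4. These differ, so the equilibrium is in mixed strategies.
Let C play A with probability q. R is indifferent when −11q + 17(1−q) = 4q − 2(1−q), giving q = 19/34.

19/34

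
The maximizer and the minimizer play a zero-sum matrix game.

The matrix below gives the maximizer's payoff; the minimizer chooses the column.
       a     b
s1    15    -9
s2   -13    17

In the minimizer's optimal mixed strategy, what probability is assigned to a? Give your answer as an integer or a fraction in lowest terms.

13/27

Row minima are -9 and -13, so the maximizer's maximin is -9; column maxima are 15 and 17, so the minimizer's minimax is 15. These differ, so the equilibrium is in mixed strategies.
Let the minimizer play a with probability q. The maximizer is indifferent when 15q − 9(1−q) = −13q + 17(1−q), giving q = 13/27.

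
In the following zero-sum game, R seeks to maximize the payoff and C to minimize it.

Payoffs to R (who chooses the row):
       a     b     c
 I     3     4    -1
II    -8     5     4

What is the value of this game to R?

Column b is strictly dominated by c for C (it gives R more in every row).
The remaining 2×2 game on (I, II) × (a, c) has no saddle point. Let R play I with probability p; indifference gives 3p − 8(1−p) = −p + 4(1−p), so p = 3/4.
Similarly C's optimal q on a is 5/16, and the value is 3·(5/16) + (-1)·(11/16) = 1/4.

1/4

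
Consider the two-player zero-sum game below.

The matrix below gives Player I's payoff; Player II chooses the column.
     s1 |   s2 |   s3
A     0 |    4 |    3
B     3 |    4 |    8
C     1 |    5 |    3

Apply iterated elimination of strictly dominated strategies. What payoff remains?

Column s2 is strictly dominated by s1 for Player II (0<4, 3<4, 1<5); eliminate s2.
Column s3 is strictly dominated by s1 for Player II (0<3, 3<8, 1<3); eliminate s3.
Row C is strictly dominated by row B (3>1); eliminate C.
Row A is strictly dominated by row B (3>0); eliminate A.
Only (B, s1) remains, with payoff 3.

3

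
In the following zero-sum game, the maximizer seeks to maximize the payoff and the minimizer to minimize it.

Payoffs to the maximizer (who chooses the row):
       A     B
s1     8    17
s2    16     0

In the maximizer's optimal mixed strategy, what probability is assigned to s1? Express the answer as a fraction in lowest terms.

16/25

Row minima are 8 and 0, so the maximizer's maximin is 8; column maxima are 16 and 17, so the minimizer's minimax is 16. These differ, so the equilibrium is in mixed strategies.
Let the maximizer play s1 with probability p. The minimizer is indifferent when 8p + 16(1−p) = 17p, giving p = 16/25.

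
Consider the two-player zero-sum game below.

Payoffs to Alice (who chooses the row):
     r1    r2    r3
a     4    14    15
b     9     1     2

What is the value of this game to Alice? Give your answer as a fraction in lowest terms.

Column r3 is strictly dominated by r2 for Bob (it gives Alice more in every row).
The remaining 2×2 game on (a, b) × (r1, r2) has no saddle point. Let Alice play a with probability p; indifference gives 4p + 9(1−p) = 14p + (1−p), so p = 4/9.
Similarly Bob's optimal q on r1 is 13/18, and the value is 4·(13/18) + (14)·(5/18) = 61/9.

61/9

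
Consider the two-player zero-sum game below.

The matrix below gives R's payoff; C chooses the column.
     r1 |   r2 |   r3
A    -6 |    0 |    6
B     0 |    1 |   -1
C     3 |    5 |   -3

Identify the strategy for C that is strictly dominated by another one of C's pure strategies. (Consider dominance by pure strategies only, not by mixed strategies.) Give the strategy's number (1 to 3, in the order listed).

C prefers columns that give R less. Compare r2 with r1: -6 < 0, 0 < 1, 3 < 5.
So r1 strictly dominates r2 for C; r2 is strictly dominated.

2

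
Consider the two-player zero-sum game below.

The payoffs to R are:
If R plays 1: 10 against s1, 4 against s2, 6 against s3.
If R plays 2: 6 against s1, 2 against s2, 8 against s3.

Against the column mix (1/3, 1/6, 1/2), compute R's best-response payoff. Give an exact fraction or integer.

1: (10)·(1/3) + (4)·(1/6) + (6)·(1/2) = 7.
2: (6)·(1/3) + (2)·(1/6) + (8)·(1/2) = 19/3.
The best pure response is 1 with expected payoff 7.

7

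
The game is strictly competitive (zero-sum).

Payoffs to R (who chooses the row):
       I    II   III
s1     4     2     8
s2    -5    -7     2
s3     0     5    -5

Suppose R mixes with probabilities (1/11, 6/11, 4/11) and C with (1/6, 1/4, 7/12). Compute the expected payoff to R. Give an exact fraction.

Against (1/6, 1/4, 7/12), each row's expected payoff is s1: 35/6; s2: -17/12; s3: -5/3.
Taking the (1/11, 6/11, 4/11)-weighted average: (1/11)·(35/6) + (6/11)·(-17/12) + (4/11)·(-5/3) = -28/33.

-28/33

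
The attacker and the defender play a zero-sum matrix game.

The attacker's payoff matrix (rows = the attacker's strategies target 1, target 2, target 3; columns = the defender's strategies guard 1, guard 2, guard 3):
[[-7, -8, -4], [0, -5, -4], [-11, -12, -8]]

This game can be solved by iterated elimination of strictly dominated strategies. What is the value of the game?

-5

Row target 3 is strictly dominated by row target 1 (-7>-11, -8>-12, -4>-8); eliminate target 3.
Column guard 1 is strictly dominated by guard 2 for the defender (-8<-7, -5<0); eliminate guard 1.
Column guard 3 is strictly dominated by guard 2 for the defender (-8<-4, -5<-4); eliminate guard 3.
Row target 1 is strictly dominated by row target 2 (-5>-8); eliminate target 1.
Only (target 2, guard 2) remains, with payoff -5.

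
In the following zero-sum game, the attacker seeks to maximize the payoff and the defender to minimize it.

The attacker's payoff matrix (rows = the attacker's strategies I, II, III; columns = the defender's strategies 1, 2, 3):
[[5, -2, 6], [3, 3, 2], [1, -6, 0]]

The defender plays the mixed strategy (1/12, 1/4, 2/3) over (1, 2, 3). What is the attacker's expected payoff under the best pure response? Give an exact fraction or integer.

I: (5)·(1/12) + (-2)·(1/4) + (6)·(2/3) = 47/12.
II: (3)·(1/12) + (3)·(1/4) + (2)·(2/3) = 7/3.
III: (1)·(1/12) + (-6)·(1/4) + (0)·(2/3) = -17/12.
The best pure response is I with expected payoff 47/12.

47/12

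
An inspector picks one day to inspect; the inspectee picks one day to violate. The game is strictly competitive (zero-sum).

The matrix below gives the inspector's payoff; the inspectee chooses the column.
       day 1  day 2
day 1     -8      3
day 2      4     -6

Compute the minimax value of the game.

-12/7

Row minima are -8 and -6, so the inspector's maximin is -6; column maxima are 4 and 3, so the inspectee's minimax is 3. These differ, so the equilibrium is in mixed strategies.
Let the inspector play day 1 with probability p. The inspectee is indifferent when −8p + 4(1−p) = 3p − 6(1−p), giving p = 10/21.
Let the inspectee play day 1 with probability q. The inspector is indifferent when −8q + 3(1−q) = 4q − 6(1−q), giving q = 3/7.
The value is -8·(3/7) + (3)·(4/7) = -12/7.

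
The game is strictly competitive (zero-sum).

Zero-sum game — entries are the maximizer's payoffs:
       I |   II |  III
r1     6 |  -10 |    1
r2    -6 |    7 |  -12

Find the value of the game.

Column I is strictly dominated by III for the minimizer (it gives the maximizer more in every row).
The remaining 2×2 game on (r1, r2) × (II, III) has no saddle point. Let the maximizer play r1 with probability p; indifference gives −10p + 7(1−p) = p − 12(1−p), so p = 19/30.
Similarly the minimizer's optimal q on II is 13/30, and the value is -10·(13/30) + (1)·(17/30) = -113/30.

-113/30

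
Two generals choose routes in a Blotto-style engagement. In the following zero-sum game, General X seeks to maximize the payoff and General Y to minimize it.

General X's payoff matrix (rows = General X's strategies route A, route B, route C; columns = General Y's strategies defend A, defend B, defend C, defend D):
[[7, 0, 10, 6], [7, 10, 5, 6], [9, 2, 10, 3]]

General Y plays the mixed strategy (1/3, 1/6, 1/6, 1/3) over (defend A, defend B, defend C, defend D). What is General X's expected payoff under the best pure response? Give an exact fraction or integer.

route A: (7)·(1/3) + (0)·(1/6) + (10)·(1/6) + (6)·(1/3) = 6.
route B: (7)·(1/3) + (10)·(1/6) + (5)·(1/6) + (6)·(1/3) = 41/6.
route C: (9)·(1/3) + (2)·(1/6) + (10)·(1/6) + (3)·(1/3) = 6.
The best pure response is route B with expected payoff 41/6.

41/6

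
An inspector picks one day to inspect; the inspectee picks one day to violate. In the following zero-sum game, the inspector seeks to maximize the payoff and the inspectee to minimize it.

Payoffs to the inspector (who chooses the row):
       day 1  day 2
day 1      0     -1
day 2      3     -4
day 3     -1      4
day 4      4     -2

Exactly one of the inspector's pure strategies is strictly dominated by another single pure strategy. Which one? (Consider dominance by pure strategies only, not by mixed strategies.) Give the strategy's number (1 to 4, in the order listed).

Compare day 2 with day 4: 4 > 3, -2 > -4.
So day 4 strictly dominates day 2 for the inspector; day 2 is strictly dominated.

2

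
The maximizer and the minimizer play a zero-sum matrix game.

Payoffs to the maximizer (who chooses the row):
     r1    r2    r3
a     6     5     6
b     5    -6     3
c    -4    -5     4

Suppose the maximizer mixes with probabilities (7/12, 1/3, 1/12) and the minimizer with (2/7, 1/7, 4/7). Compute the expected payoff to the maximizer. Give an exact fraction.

59/14

Against (2/7, 1/7, 4/7), each row's expected payoff is a: 41/7; b: 16/7; c: 3/7.
Taking the (7/12, 1/3, 1/12)-weighted average: (7/12)·(41/7) + (1/3)·(16/7) + (1/12)·(3/7) = 59/14.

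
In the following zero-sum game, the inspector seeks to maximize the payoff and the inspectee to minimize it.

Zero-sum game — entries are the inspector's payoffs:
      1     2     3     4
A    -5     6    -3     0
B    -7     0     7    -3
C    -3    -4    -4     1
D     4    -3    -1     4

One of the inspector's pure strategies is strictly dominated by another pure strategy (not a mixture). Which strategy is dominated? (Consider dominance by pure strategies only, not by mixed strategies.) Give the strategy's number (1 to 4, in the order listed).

3

Compare C with D: 4 > -3, -3 > -4, -1 > -4, 4 > 1.
So D strictly dominates C for the inspector; C is strictly dominated.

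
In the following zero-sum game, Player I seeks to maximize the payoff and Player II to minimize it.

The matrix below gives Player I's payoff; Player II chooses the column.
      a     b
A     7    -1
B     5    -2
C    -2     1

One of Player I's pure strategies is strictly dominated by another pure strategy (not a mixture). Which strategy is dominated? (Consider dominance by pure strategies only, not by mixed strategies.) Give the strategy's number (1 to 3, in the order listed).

2

Compare B with A: 7 > 5, -1 > -2.
So A strictly dominates B for Player I; B is strictly dominated.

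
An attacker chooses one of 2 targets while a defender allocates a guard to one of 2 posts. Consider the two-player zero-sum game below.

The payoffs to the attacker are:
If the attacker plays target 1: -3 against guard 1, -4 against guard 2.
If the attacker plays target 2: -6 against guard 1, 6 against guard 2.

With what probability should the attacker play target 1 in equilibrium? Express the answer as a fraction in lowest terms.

Row minima are -4 and -6, so the attacker's maximin is -4; column maxima are -3 and 6, so the defender's minimax is -3. These differ, so the equilibrium is in mixed strategies.
Let the attacker play target 1 with probability p. The defender is indifferent when −3p − 6(1−p) = −4p + 6(1−p), giving p = 12/13.

12/13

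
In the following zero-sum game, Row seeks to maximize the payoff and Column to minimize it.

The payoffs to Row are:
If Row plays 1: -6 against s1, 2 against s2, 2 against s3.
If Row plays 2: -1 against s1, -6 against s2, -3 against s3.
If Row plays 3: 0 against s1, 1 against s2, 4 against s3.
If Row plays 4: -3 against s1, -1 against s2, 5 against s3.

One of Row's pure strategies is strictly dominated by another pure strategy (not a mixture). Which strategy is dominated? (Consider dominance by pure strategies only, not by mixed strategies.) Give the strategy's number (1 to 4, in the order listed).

2

Compare 2 with 3: 0 > -1, 1 > -6, 4 > -3.
So 3 strictly dominates 2 for Row; 2 is strictly dominated.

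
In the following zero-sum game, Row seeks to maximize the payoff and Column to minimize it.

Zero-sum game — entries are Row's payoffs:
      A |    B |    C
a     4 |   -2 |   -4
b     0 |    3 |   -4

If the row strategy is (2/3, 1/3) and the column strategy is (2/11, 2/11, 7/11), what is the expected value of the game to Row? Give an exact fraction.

Against (2/11, 2/11, 7/11), each row's expected payoff is a: -24/11; b: -2.
Taking the (2/3, 1/3)-weighted average: (2/3)·(-24/11) + (1/3)·(-2) = -70/33.

-70/33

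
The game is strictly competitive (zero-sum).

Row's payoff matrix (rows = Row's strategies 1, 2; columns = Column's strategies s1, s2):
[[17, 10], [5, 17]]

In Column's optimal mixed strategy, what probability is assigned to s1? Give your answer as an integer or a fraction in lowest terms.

7/19

Row minima are 10 and 5, so Row's maximin is 10; column maxima are 17 and 17, so Column's minimax is 17. These differ, so the equilibrium is in mixed strategies.
Let Column play s1 with probability q. Row is indifferent when 17q + 10(1−q) = 5q + 17(1−q), giving q = 7/19.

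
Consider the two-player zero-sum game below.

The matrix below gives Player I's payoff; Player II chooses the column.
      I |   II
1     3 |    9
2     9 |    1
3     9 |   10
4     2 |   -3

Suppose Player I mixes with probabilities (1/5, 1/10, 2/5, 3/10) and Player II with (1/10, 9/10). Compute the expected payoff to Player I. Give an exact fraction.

507/100

Against (1/10, 9/10), each row's expected payoff is 1: 42/5; 2: 9/5; 3: 99/10; 4: -5/2.
Taking the (1/5, 1/10, 2/5, 3/10)-weighted average: (1/5)·(42/5) + (1/10)·(9/5) + (2/5)·(99/10) + (3/10)·(-5/2) = 507/100.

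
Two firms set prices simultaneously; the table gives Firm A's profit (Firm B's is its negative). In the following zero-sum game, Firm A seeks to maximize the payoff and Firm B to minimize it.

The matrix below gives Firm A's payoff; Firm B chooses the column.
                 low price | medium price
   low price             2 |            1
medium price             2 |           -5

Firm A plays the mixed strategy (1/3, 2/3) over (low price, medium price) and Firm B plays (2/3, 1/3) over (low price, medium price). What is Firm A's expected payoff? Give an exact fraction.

1/3

Against (2/3, 1/3), each row's expected payoff is low price: 5/3; medium price: -1/3.
Taking the (1/3, 2/3)-weighted average: (1/3)·(5/3) + (2/3)·(-1/3) = 1/3.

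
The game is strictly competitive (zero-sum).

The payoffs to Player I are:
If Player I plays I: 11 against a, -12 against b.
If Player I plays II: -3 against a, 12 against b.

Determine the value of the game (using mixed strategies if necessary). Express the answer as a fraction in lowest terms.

48/19

Row minima are -12 and -3, so Player I's maximin is -3; column maxima are 11 and 12, so Player II's minimax is 11. These differ, so the equilibrium is in mixed strategies.
Let Player I play I with probability p. Player II is indifferent when 11p − 3(1−p) = −12p + 12(1−p), giving p = 15/38.
Let Player II play a with probability q. Player I is indifferent when 11q − 12(1−q) = −3q + 12(1−q), giving q = 12/19.
The value is 11·(12/19) + (-12)·(7/19) = 48/19.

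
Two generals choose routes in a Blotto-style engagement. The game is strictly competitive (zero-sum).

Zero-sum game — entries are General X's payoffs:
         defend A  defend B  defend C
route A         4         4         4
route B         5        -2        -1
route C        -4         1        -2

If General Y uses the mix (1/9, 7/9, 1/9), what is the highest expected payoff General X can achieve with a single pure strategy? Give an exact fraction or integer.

4

route A: (4)·(1/9) + (4)·(7/9) + (4)·(1/9) = 4.
route B: (5)·(1/9) + (-2)·(7/9) + (-1)·(1/9) = -10/9.
route C: (-4)·(1/9) + (1)·(7/9) + (-2)·(1/9) = 1/9.
The best pure response is route A with expected payoff 4.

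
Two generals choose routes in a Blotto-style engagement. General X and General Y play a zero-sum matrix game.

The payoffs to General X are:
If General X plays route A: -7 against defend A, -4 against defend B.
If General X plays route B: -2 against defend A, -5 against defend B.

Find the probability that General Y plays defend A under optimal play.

Row minima are -7 and -5, so General X's maximin is -5; column maxima are -2 and -4, so General Y's minimax is -4. These differ, so the equilibrium is in mixed strategies.
Let General Y play defend A with probability q. General X is indifferent when −7q − 4(1−q) = −2q − 5(1−q), giving q = 1/6.

1/6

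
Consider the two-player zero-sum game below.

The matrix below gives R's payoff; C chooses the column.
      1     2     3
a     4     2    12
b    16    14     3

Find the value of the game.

Column 1 is strictly dominated by 2 for C (it gives R more in every row).
The remaining 2×2 game on (a, b) × (2, 3) has no saddle point. Let R play a with probability p; indifference gives 2p + 14(1−p) = 12p + 3(1−p), so p = 11/21.
Similarly C's optimal q on 2 is 3/7, and the value is 2·(3/7) + (12)·(4/7) = 54/7.

54/7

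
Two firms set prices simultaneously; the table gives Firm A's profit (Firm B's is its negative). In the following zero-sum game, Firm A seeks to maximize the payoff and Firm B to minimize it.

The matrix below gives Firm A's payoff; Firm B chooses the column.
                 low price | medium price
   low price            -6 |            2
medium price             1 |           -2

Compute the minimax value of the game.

-10/11

Row minima are -6 and -2, so Firm A's maximin is -2; column maxima are 1 and 2, so Firm B's minimax is 1. These differ, so the equilibrium is in mixed strategies.
Let Firm A play low price with probability p. Firm B is indifferent when −6p + (1−p) = 2p − 2(1−p), giving p = 3/11.
Let Firm B play low price with probability q. Firm A is indifferent when −6q + 2(1−q) = q − 2(1−q), giving q = 4/11.
The value is -6·(4/11) + (2)·(7/11) = -10/11.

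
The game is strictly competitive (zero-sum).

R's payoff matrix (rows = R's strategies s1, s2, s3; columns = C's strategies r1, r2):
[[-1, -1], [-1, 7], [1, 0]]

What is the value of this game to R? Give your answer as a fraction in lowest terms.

Row s1 is strictly dominated by row s3, so R never plays it.
The remaining 2×2 game on (s2, s3) × (r1, r2) has no saddle point. Let R play s2 with probability p; indifference gives −p + (1−p) = 7p, so p = 1/9.
Similarly C's optimal q on r1 is 7/9, and the value is -1·(7/9) + (7)·(2/9) = 7/9.

7/9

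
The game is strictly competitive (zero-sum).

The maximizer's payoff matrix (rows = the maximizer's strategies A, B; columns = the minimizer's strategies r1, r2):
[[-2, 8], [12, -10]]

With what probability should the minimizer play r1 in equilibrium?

Row minima are -2 and -10, so the maximizer's maximin is -2; column maxima are 12 and 8, so the minimizer's minimax is 8. These differ, so the equilibrium is in mixed strategies.
Let the minimizer play r1 with probability q. The maximizer is indifferent when −2q + 8(1−q) = 12q − 10(1−q), giving q = 9/16.

9/16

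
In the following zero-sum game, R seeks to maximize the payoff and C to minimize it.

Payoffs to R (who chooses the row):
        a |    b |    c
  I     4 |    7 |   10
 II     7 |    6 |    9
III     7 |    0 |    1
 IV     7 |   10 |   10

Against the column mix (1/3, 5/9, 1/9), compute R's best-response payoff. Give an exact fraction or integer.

9

I: (4)·(1/3) + (7)·(5/9) + (10)·(1/9) = 19/3.
II: (7)·(1/3) + (6)·(5/9) + (9)·(1/9) = 20/3.
III: (7)·(1/3) + (0)·(5/9) + (1)·(1/9) = 22/9.
IV: (7)·(1/3) + (10)·(5/9) + (10)·(1/9) = 9.
The best pure response is IV with expected payoff 9.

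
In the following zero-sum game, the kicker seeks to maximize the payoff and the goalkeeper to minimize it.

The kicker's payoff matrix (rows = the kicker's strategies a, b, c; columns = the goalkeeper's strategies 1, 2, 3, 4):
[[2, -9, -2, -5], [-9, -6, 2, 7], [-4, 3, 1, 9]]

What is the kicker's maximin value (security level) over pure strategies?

The worst-case payoff for each row is a: -9, b: -9, c: -4.
The best of these is -4.

-4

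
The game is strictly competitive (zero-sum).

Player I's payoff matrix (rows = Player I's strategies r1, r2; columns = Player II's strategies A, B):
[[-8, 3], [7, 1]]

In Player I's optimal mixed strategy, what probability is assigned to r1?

6/17

Row minima are -8 and 1, so Player I's maximin is 1; column maxima are 7 and 3, so Player II's minimax is 3. These differ, so the equilibrium is in mixed strategies.
Let Player I play r1 with probability p. Player II is indifferent when −8p + 7(1−p) = 3p + (1−p), giving p = 6/17.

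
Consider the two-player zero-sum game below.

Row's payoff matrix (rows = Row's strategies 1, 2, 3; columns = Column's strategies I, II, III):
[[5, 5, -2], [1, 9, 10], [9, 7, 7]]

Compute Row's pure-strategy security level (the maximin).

7

The worst-case payoff for each row is 1: -2, 2: 1, 3: 7.
The best of these is 7.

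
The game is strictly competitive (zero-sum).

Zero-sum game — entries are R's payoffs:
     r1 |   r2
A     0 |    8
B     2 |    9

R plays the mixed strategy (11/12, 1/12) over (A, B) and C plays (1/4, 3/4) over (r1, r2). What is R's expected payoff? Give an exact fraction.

Against (1/4, 3/4), each row's expected payoff is A: 6; B: 29/4.
Taking the (11/12, 1/12)-weighted average: (11/12)·(6) + (1/12)·(29/4) = 293/48.

293/48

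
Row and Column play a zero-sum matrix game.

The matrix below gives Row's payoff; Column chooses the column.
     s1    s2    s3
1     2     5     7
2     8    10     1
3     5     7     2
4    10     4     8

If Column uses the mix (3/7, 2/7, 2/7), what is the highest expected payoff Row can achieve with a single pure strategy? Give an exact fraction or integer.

54/7

1: (2)·(3/7) + (5)·(2/7) + (7)·(2/7) = 30/7.
2: (8)·(3/7) + (10)·(2/7) + (1)·(2/7) = 46/7.
3: (5)·(3/7) + (7)·(2/7) + (2)·(2/7) = 33/7.
4: (10)·(3/7) + (4)·(2/7) + (8)·(2/7) = 54/7.
The best pure response is 4 with expected payoff 54/7.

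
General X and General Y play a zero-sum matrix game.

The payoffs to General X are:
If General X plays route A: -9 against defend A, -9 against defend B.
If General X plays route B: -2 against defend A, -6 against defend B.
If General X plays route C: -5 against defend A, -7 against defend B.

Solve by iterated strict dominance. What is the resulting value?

-6

Row route A is strictly dominated by row route B (-2>-9, -6>-9); eliminate route A.
Column defend A is strictly dominated by defend B for General Y (-6<-2, -7<-5); eliminate defend A.
Row route C is strictly dominated by row route B (-6>-7); eliminate route C.
Only (route B, defend B) remains, with payoff -6.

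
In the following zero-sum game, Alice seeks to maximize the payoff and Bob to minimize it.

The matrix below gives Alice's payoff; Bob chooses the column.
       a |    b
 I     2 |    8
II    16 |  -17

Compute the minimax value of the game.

Row minima are 2 and -17, so Alice's maximin is 2; column maxima are 16 and 8, so Bob's minimax is 8. These differ, so the equilibrium is in mixed strategies.
Let Alice play I with probability p. Bob is indifferent when 2p + 16(1−p) = 8p − 17(1−p), giving p = 11/13.
Let Bob play a with probability q. Alice is indifferent when 2q + 8(1−q) = 16q − 17(1−q), giving q = 25/39.
The value is 2·(25/39) + (8)·(14/39) = 54/13.

54/13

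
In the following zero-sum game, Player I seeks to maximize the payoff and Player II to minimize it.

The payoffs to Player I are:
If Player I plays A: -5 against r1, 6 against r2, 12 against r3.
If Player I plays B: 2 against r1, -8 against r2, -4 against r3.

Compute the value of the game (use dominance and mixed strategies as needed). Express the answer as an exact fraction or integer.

Column r3 is strictly dominated by r2 for Player II (it gives Player I more in every row).
The remaining 2×2 game on (A, B) × (r1, r2) has no saddle point. Let Player I play A with probability p; indifference gives −5p + 2(1−p) = 6p − 8(1−p), so p = 10/21.
Similarly Player II's optimal q on r1 is 2/3, and the value is -5·(2/3) + (6)·(1/3) = -4/3.

-4/3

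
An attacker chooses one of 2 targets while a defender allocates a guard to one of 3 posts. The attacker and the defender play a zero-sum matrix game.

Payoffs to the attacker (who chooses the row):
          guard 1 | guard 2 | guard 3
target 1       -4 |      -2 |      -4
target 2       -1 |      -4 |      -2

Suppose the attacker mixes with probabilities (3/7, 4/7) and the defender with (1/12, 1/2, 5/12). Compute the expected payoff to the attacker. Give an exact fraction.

-62/21

Against (1/12, 1/2, 5/12), each row's expected payoff is target 1: -3; target 2: -35/12.
Taking the (3/7, 4/7)-weighted average: (3/7)·(-3) + (4/7)·(-35/12) = -62/21.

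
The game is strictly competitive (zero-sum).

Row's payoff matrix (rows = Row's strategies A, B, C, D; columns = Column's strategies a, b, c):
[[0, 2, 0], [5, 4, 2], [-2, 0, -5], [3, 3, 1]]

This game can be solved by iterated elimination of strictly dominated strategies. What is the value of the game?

2

Row D is strictly dominated by row B (5>3, 4>3, 2>1); eliminate D.
Row A is strictly dominated by row B (5>0, 4>2, 2>0); eliminate A.
Column b is strictly dominated by c for Column (2<4, -5<0); eliminate b.
Column a is strictly dominated by c for Column (2<5, -5<-2); eliminate a.
Row C is strictly dominated by row B (2>-5); eliminate C.
Only (B, c) remains, with payoff 2.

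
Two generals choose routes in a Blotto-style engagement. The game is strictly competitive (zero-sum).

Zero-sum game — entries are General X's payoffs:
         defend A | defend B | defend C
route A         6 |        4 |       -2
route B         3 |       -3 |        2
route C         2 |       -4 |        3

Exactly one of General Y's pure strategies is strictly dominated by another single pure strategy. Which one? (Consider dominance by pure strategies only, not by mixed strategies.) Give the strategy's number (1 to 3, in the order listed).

1

General Y prefers columns that give General X less. Compare defend A with defend B: 4 < 6, -3 < 3, -4 < 2.
So defend B strictly dominates defend A for General Y; defend A is strictly dominated.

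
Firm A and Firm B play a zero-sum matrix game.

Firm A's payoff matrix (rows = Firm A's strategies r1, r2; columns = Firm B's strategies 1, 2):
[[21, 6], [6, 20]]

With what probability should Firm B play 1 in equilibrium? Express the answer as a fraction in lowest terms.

Row minima are 6 and 6, so Firm A's maximin is 6; column maxima are 21 and 20, so Firm B's minimax is 20. These differ, so the equilibrium is in mixed strategies.
Let Firm B play 1 with probability q. Firm A is indifferent when 21q + 6(1−q) = 6q + 20(1−q), giving q = 14/29.

14/29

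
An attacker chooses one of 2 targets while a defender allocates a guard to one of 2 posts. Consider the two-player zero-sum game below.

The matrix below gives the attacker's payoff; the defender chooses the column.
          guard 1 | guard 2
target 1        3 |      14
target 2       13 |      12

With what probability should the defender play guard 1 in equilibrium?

1/6

Row minima are 3 and 12, so the attacker's maximin is 12; column maxima are 13 and 14, so the defender's minimax is 13. These differ, so the equilibrium is in mixed strategies.
Let the defender play guard 1 with probability q. The attacker is indifferent when 3q + 14(1−q) = 13q + 12(1−q), giving q = 1/6.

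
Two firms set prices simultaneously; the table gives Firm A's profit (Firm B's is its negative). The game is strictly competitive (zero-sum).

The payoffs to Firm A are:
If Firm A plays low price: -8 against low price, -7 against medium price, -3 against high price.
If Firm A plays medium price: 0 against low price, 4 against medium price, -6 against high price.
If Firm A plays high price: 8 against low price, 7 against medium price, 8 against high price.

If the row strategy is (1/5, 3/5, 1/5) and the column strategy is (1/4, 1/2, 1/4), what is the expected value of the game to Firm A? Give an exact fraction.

Against (1/4, 1/2, 1/4), each row's expected payoff is low price: -25/4; medium price: 1/2; high price: 15/2.
Taking the (1/5, 3/5, 1/5)-weighted average: (1/5)·(-25/4) + (3/5)·(1/2) + (1/5)·(15/2) = 11/20.

11/20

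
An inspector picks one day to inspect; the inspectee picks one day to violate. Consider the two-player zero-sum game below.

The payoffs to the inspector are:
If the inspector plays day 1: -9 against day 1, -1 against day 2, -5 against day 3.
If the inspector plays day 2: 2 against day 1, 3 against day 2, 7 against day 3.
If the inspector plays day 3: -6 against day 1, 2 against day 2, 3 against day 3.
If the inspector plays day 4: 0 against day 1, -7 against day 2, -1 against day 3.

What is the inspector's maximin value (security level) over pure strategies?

The worst-case payoff for each row is day 1: -9, day 2: 2, day 3: -6, day 4: -7.
The best of these is 2.

2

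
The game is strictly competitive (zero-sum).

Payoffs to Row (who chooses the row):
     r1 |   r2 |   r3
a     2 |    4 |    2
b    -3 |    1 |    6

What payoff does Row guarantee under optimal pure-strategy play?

2

Row minima: 2, -3 → Row's maximin is 2.
Column maxima: 2, 4, 6 → Column's minimax is 2.
They coincide at (a, r1), so the value is 2.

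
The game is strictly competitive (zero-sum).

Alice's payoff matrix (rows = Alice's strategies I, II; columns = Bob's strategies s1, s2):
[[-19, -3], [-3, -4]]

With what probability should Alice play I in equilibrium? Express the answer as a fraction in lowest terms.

Row minima are -19 and -4, so Alice's maximin is -4; column maxima are -3 and -3, so Bob's minimax is -3. These differ, so the equilibrium is in mixed strategies.
Let Alice play I with probability p. Bob is indifferent when −19p − 3(1−p) = −3p − 4(1−p), giving p = 1/17.

1/17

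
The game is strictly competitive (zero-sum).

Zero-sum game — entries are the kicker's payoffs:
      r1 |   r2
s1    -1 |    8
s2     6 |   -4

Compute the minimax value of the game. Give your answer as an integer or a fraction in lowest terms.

Row minima are -1 and -4, so the kicker's maximin is -1; column maxima are 6 and 8, so the goalkeeper's minimax is 6. These differ, so the equilibrium is in mixed strategies.
Let the kicker play s1 with probability p. The goalkeeper is indifferent when −p + 6(1−p) = 8p − 4(1−p), giving p = 10/19.
Let the goalkeeper play r1 with probability q. The kicker is indifferent when −q + 8(1−q) = 6q − 4(1−q), giving q = 12/19.
The value is -1·(12/19) + (8)·(7/19) = 44/19.

44/19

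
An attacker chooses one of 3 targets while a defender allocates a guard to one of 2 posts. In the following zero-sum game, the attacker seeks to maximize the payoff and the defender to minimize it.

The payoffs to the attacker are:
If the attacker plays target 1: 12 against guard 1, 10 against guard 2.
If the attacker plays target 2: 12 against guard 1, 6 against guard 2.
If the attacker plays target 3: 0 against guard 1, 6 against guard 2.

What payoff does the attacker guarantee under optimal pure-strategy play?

Row minima: 10, 6, 0 → the attacker's maximin is 10.
Column maxima: 12, 10 → the defender's minimax is 10.
They coincide at (target 1, guard 2), so the value is 10.

10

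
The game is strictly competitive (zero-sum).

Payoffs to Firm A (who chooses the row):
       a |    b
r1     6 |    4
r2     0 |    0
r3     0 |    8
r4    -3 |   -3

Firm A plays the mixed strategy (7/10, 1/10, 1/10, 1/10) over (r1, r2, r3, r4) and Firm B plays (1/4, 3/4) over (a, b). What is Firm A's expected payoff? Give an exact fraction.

69/20

Against (1/4, 3/4), each row's expected payoff is r1: 9/2; r2: 0; r3: 6; r4: -3.
Taking the (7/10, 1/10, 1/10, 1/10)-weighted average: (7/10)·(9/2) + (1/10)·(0) + (1/10)·(6) + (1/10)·(-3) = 69/20.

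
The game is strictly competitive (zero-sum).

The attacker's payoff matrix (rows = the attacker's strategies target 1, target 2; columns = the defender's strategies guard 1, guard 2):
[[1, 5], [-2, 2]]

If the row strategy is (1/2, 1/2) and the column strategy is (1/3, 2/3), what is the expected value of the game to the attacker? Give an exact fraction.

13/6

Against (1/3, 2/3), each row's expected payoff is target 1: 11/3; target 2: 2/3.
Taking the (1/2, 1/2)-weighted average: (1/2)·(11/3) + (1/2)·(2/3) = 13/6.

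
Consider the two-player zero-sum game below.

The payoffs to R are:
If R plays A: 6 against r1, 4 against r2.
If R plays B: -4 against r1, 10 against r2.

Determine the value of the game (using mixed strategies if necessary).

Row minima are 4 and -4, so R's maximin is 4; column maxima are 6 and 10, so C's minimax is 6. These differ, so the equilibrium is in mixed strategies.
Let R play A with probability p. C is indifferent when 6p − 4(1−p) = 4p + 10(1−p), giving p = 7/8.
Let C play r1 with probability q. R is indifferent when 6q + 4(1−q) = −4q + 10(1−q), giving q = 3/8.
The value is 6·(3/8) + (4)·(5/8) = 19/4.

19/4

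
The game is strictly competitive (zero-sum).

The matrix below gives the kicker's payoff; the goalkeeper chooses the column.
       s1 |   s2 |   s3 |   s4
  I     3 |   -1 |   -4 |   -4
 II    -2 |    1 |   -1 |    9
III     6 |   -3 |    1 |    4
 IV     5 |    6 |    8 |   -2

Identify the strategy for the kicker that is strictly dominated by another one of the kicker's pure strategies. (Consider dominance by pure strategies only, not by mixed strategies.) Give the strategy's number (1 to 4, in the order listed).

Compare I with IV: 5 > 3, 6 > -1, 8 > -4, -2 > -4.
So IV strictly dominates I for the kicker; I is strictly dominated.

1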